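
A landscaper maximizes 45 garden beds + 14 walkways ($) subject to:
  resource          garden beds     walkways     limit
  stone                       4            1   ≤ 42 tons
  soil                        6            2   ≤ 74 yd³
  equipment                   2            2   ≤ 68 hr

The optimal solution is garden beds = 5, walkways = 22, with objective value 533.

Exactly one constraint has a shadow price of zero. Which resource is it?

stone: 42/42 (binding)
soil: 74/74 (binding)
equipment: 54/68 (slack 14)
By complementary slackness, a constraint with positive slack has shadow price 0 → equipment.

equipment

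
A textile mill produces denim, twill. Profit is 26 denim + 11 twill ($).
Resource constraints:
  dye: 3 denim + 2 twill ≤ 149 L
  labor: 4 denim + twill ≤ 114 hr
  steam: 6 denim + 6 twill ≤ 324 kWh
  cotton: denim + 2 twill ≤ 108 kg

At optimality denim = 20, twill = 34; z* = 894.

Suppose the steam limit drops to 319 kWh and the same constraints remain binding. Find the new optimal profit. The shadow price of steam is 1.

889

Δb = -5, so new z* = 894 + (1)·(-5) = 894 − 5 = 889.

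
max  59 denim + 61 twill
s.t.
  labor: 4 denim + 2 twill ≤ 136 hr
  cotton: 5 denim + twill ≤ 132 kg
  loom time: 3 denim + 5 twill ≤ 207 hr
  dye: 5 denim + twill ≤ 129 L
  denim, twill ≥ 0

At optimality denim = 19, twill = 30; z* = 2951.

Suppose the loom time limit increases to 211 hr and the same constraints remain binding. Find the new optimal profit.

2987

Check each constraint at x*: labor 136/136 (tight); cotton 125/132 (slack 7); loom time 207/207 (tight); dye 125/129 (slack 4).
Slack constraints have shadow price 0 (complementary slackness).
The binding rows give the dual system: 4·y_labor + 3·y_loom time = 59 and 2·y_labor + 5·y_loom time = 61.
→ y_labor = 8 and y_loom time = 9.
Δz = y_loom time·Δb = 9 × (4) = 36, so new z* = 2951 + 36 = 2987.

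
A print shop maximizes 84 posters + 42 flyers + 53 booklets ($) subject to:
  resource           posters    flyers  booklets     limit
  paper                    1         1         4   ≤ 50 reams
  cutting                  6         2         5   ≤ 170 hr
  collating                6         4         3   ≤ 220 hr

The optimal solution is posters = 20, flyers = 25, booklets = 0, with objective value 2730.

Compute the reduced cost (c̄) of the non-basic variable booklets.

-3

Check each constraint at x*: paper 45/50 (slack 5); cutting 170/170 (tight); collating 220/220 (tight).
Since paper is not tight, its dual is 0.
Dual feasibility on the basic columns requires 6·y_cutting + 6·y_collating = 84, 2·y_cutting + 4·y_collating = 42.
This yields shadow prices y_cutting = 7, y_collating = 7.
Reduced cost of booklets: c₃ − yᵀa₃ = 53 − (7·5 + 7·3) = 53 − 56 = -3.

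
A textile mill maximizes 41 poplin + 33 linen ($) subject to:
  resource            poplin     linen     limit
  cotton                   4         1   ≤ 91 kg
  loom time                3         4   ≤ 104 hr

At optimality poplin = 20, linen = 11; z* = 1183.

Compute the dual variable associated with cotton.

Both cotton and loom time are binding at x*.
From A_Bᵀ y = c: 4·y_cotton + 3·y_loom time = 41; 1·y_cotton + 4·y_loom time = 33.
→ y_cotton = 5 and y_loom time = 7.
Shadow price of cotton = 5.

5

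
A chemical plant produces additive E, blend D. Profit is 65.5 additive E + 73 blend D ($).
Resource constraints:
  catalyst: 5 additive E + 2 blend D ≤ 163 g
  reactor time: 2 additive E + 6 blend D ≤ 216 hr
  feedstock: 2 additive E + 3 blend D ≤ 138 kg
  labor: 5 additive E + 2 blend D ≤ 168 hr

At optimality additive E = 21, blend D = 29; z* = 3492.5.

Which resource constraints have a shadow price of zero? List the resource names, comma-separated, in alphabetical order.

feedstock, labor

catalyst: 163/163 (binding)
reactor time: 216/216 (binding)
feedstock: 129/138 (slack 9)
labor: 163/168 (slack 5)
By complementary slackness, a constraint with positive slack has shadow price 0 → feedstock, labor.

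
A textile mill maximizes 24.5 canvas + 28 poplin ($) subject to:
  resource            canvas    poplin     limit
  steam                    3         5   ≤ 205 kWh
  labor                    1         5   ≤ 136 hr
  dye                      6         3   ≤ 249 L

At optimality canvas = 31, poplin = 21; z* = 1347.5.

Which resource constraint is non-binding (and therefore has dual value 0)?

steam: 198/205 (slack 7)
labor: 136/136 (binding)
dye: 249/249 (binding)
By complementary slackness, a constraint with positive slack has shadow price 0 → steam.

steam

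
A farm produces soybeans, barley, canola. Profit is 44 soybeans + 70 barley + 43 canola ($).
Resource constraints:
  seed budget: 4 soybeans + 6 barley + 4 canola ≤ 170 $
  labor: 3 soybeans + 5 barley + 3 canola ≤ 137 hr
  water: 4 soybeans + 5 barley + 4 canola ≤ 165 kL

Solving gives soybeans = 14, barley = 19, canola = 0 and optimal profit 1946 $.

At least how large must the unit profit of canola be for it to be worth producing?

At the optimum: seed budget uses 170 of 170 (binding); labor uses 137 of 137 (binding); water uses 151 of 165 (slack = 14).
By complementary slackness, y = 0 for the non-binding constraint.
From A_Bᵀ y = c: 4·y_seed budget + 3·y_labor = 44; 6·y_seed budget + 5·y_labor = 70.
→ y_seed budget = 5 and y_labor = 8.
canola enters the basis when its profit ≥ yᵀa₃ = 5·4 + 8·3 = 44.

44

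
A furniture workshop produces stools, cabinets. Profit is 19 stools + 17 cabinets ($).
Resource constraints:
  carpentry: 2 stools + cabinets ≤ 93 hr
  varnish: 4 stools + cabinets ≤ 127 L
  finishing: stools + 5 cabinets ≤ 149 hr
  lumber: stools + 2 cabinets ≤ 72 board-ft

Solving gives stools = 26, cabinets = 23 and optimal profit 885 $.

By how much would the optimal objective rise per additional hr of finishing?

Binding: varnish and lumber. Non-binding: carpentry (18 unused), finishing (8 unused).
Since carpentry, finishing are not tight, their duals are 0.
Dual feasibility on the basic columns requires 4·y_varnish + 1·y_lumber = 19, 1·y_varnish + 2·y_lumber = 17.
→ y_varnish = 3 and y_lumber = 7.
Shadow price of finishing = 0.

0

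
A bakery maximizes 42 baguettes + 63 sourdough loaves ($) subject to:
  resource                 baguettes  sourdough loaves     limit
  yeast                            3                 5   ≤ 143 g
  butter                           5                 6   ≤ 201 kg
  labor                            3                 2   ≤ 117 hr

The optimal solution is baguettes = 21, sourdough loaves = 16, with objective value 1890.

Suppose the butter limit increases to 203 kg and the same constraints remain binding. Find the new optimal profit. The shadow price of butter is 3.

Δb = 2, so new z* = 1890 + (3)·(2) = 1890 + 6 = 1896.

1896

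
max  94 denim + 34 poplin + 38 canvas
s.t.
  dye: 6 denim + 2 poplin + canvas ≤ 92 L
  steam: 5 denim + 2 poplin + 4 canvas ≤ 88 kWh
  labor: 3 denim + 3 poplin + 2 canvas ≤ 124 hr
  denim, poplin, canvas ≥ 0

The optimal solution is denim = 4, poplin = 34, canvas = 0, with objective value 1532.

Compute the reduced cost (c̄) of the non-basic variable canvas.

-3

Binding: dye and steam. Non-binding: labor (10 unused).
By complementary slackness, y = 0 for the non-binding constraint.
The binding rows give the dual system: 6·y_dye + 5·y_steam = 94 and 2·y_dye + 2·y_steam = 34.
This yields shadow prices y_dye = 9, y_steam = 8.
Reduced cost of canvas: c₃ − yᵀa₃ = 38 − (9·1 + 8·4) = 38 − 41 = -3.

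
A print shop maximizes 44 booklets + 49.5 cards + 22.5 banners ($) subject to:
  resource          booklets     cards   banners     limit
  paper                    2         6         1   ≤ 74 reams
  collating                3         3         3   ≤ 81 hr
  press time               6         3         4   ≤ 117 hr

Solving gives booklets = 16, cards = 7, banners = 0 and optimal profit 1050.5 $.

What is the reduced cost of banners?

-5

Binding: paper and press time. Non-binding: collating (12 unused).
By complementary slackness, y = 0 for the non-binding constraint.
From A_Bᵀ y = c: 2·y_paper + 6·y_press time = 44; 6·y_paper + 3·y_press time = 49.5.
This yields shadow prices y_paper = 5.5, y_press time = 5.5.
Reduced cost of banners: c₃ − yᵀa₃ = 22.5 − (5.5·1 + 5.5·4) = 22.5 − 27.5 = -5.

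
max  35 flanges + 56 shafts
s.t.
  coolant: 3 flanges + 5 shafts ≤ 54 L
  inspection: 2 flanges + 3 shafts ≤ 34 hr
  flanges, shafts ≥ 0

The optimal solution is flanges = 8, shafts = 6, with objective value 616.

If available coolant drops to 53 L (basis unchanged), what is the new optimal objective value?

609

Both coolant and inspection are binding at x*.
From A_Bᵀ y = c: 3·y_coolant + 2·y_inspection = 35; 5·y_coolant + 3·y_inspection = 56.
→ y_coolant = 7 and y_inspection = 7.
Δz = y_coolant·Δb = 7 × (-1) = -7, so new z* = 616 − 7 = 609.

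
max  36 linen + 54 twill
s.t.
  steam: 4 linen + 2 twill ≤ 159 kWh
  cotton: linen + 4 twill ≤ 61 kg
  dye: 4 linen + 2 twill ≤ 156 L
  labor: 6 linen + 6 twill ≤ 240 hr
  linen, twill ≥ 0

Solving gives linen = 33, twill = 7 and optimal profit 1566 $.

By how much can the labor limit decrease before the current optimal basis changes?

148.5

Binding constraints: cotton, labor. The basis is B = [[1,4],[6,6]] with det -18.
Per unit decrease in labor, x* moves by d = (-0.2222, 0.0556).
The basis stays optimal until linen reaches 0; allowable decrease = 148.5 hr.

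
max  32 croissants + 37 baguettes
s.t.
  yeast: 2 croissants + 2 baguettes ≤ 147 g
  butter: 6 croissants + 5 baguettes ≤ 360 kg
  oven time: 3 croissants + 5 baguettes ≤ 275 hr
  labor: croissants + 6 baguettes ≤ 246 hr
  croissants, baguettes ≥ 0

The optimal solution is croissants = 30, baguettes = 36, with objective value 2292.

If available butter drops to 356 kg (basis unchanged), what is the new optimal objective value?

2272

Check each constraint at x*: yeast 132/147 (slack 15); butter 360/360 (tight); oven time 270/275 (slack 5); labor 246/246 (tight).
By complementary slackness, y = 0 for the non-binding constraints.
Dual feasibility on the basic columns requires 6·y_butter + 1·y_labor = 32, 5·y_butter + 6·y_labor = 37.
This yields shadow prices y_butter = 5, y_labor = 2.
Δz = y_butter·Δb = 5 × (-4) = -20, so new z* = 2292 − 20 = 2272.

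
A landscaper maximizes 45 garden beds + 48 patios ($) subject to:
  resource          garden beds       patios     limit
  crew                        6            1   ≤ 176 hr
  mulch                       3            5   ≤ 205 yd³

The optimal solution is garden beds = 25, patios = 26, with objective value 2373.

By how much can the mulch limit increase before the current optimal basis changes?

Binding constraints: crew, mulch. The basis is B = [[6,1],[3,5]] with det 27.
Per unit increase in mulch, x* moves by d = (-0.037, 0.2222).
The basis stays optimal until garden beds reaches 0; allowable increase = 675 yd³.

675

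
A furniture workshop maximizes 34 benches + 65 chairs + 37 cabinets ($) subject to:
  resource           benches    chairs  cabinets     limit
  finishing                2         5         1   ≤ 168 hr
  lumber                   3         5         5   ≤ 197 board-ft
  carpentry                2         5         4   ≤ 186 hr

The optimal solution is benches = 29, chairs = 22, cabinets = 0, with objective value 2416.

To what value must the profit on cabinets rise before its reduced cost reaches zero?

Binding: finishing and lumber. Non-binding: carpentry (18 unused).
Slack constraints have shadow price 0 (complementary slackness).
Dual feasibility on the basic columns requires 2·y_finishing + 3·y_lumber = 34, 5·y_finishing + 5·y_lumber = 65.
→ y_finishing = 5 and y_lumber = 8.
cabinets enters the basis when its profit ≥ yᵀa₃ = 5·1 + 8·5 = 45.

45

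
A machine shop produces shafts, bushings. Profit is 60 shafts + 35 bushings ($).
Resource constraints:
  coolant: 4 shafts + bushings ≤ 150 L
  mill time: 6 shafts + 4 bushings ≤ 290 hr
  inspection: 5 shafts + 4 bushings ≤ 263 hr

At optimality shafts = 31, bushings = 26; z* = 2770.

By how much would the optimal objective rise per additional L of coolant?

Binding: coolant and mill time. Non-binding: inspection (4 unused).
Since inspection is not tight, its dual is 0.
The binding rows give the dual system: 4·y_coolant + 6·y_mill time = 60 and 1·y_coolant + 4·y_mill time = 35.
Solving: y_coolant = 3, y_mill time = 8.
Shadow price of coolant = 3.

3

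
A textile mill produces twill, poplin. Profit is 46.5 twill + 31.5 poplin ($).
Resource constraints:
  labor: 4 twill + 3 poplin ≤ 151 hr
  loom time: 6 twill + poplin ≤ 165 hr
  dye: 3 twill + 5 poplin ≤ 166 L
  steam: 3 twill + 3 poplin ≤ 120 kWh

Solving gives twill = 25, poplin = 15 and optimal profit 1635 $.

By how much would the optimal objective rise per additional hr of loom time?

3

Check each constraint at x*: labor 145/151 (slack 6); loom time 165/165 (tight); dye 150/166 (slack 16); steam 120/120 (tight).
Slack constraints have shadow price 0 (complementary slackness).
The binding rows give the dual system: 6·y_loom time + 3·y_steam = 46.5 and 1·y_loom time + 3·y_steam = 31.5.
Solving: y_loom time = 3, y_steam = 9.5.
Shadow price of loom time = 3.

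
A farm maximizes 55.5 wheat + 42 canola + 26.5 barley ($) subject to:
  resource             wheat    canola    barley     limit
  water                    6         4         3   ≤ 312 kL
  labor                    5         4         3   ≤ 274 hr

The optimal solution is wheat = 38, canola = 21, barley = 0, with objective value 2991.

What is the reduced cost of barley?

Both water and labor are binding at x*.
From A_Bᵀ y = c: 6·y_water + 5·y_labor = 55.5; 4·y_water + 4·y_labor = 42.
Solving: y_water = 3, y_labor = 7.5.
Reduced cost of barley: c₃ − yᵀa₃ = 26.5 − (3·3 + 7.5·3) = 26.5 − 31.5 = -5.

-5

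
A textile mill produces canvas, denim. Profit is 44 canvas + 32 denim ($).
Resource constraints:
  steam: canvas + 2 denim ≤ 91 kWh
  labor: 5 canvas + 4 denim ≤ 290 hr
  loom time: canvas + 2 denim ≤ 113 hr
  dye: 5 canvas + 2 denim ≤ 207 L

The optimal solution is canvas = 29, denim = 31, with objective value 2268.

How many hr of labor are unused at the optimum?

21

labor used = 5·29 + 4·31 = 269; slack = 290 − 269 = 21.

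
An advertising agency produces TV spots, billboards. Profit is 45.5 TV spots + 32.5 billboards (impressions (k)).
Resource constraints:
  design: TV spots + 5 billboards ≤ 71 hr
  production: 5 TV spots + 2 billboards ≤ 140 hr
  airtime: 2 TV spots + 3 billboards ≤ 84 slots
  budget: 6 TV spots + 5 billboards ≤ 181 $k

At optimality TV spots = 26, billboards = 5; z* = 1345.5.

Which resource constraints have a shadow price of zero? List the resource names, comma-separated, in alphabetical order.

airtime, design

design: 51/71 (slack 20)
production: 140/140 (binding)
airtime: 67/84 (slack 17)
budget: 181/181 (binding)
By complementary slackness, a constraint with positive slack has shadow price 0 → airtime, design.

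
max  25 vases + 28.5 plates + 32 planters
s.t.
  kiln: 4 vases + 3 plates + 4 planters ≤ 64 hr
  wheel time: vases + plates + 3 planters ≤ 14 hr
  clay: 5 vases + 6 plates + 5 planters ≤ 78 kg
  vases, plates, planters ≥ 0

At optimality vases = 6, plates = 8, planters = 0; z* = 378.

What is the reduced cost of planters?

Check each constraint at x*: kiln 48/64 (slack 16); wheel time 14/14 (tight); clay 78/78 (tight).
Slack constraints have shadow price 0 (complementary slackness).
The binding rows give the dual system: 1·y_wheel time + 5·y_clay = 25 and 1·y_wheel time + 6·y_clay = 28.5.
This yields shadow prices y_wheel time = 7.5, y_clay = 3.5.
Reduced cost of planters: c₃ − yᵀa₃ = 32 − (7.5·3 + 3.5·5) = 32 − 40 = -8.

-8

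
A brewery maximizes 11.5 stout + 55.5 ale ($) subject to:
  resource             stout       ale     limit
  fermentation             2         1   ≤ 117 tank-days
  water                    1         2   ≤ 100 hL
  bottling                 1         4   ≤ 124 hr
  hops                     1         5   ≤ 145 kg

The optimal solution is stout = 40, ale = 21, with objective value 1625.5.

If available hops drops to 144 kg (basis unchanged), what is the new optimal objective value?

Check each constraint at x*: fermentation 101/117 (slack 16); water 82/100 (slack 18); bottling 124/124 (tight); hops 145/145 (tight).
Slack constraints have shadow price 0 (complementary slackness).
Dual feasibility on the basic columns requires 1·y_bottling + 1·y_hops = 11.5, 4·y_bottling + 5·y_hops = 55.5.
This yields shadow prices y_bottling = 2, y_hops = 9.5.
Δz = y_hops·Δb = 9.5 × (-1) = -9.5, so new z* = 1625.5 − 9.5 = 1616.

1616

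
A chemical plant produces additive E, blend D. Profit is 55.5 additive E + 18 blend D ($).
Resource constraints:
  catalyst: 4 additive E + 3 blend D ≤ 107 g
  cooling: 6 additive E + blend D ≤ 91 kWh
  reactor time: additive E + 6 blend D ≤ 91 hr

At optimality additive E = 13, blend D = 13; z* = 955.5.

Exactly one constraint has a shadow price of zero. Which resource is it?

catalyst

catalyst: 91/107 (slack 16)
cooling: 91/91 (binding)
reactor time: 91/91 (binding)
By complementary slackness, a constraint with positive slack has shadow price 0 → catalyst.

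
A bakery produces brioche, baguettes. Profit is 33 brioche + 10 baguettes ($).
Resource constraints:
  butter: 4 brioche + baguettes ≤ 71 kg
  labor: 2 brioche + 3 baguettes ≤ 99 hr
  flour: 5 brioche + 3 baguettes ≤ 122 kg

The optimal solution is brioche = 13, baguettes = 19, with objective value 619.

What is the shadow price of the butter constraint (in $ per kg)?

Binding: butter and flour. Non-binding: labor (16 unused).
By complementary slackness, y = 0 for the non-binding constraint.
The binding rows give the dual system: 4·y_butter + 5·y_flour = 33 and 1·y_butter + 3·y_flour = 10.
Solving: y_butter = 7, y_flour = 1.
Shadow price of butter = 7.

7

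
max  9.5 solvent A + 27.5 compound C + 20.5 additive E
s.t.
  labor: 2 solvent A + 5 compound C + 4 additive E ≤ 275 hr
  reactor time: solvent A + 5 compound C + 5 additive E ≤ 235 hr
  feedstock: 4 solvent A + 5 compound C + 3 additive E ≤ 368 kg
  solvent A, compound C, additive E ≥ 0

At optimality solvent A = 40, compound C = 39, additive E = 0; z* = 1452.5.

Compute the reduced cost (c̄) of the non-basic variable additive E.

-3

Check each constraint at x*: labor 275/275 (tight); reactor time 235/235 (tight); feedstock 355/368 (slack 13).
Since feedstock is not tight, its dual is 0.
Dual feasibility on the basic columns requires 2·y_labor + 1·y_reactor time = 9.5, 5·y_labor + 5·y_reactor time = 27.5.
→ y_labor = 4 and y_reactor time = 1.5.
Reduced cost of additive E: c₃ − yᵀa₃ = 20.5 − (4·4 + 1.5·5) = 20.5 − 23.5 = -3.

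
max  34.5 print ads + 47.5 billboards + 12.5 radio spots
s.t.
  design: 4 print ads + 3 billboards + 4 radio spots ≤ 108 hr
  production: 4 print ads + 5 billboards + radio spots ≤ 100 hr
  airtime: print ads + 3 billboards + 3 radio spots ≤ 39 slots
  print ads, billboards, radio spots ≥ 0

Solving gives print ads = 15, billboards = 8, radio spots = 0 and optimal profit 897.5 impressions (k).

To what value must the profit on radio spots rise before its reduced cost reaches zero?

15.5

At the optimum: design uses 84 of 108 (slack = 24); production uses 100 of 100 (binding); airtime uses 39 of 39 (binding).
By complementary slackness, y = 0 for the non-binding constraint.
From A_Bᵀ y = c: 4·y_production + 1·y_airtime = 34.5; 5·y_production + 3·y_airtime = 47.5.
Solving: y_production = 8, y_airtime = 2.5.
radio spots enters the basis when its profit ≥ yᵀa₃ = 8·1 + 2.5·3 = 15.5.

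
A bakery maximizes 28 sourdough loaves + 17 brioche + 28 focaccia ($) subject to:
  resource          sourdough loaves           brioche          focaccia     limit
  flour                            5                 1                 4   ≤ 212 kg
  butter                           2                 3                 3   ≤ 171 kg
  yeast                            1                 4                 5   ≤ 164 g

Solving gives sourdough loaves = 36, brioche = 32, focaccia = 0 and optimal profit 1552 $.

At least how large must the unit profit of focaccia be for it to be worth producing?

35

At the optimum: flour uses 212 of 212 (binding); butter uses 168 of 171 (slack = 3); yeast uses 164 of 164 (binding).
Slack constraints have shadow price 0 (complementary slackness).
The binding rows give the dual system: 5·y_flour + 1·y_yeast = 28 and 1·y_flour + 4·y_yeast = 17.
This yields shadow prices y_flour = 5, y_yeast = 3.
focaccia enters the basis when its profit ≥ yᵀa₃ = 5·4 + 3·5 = 35.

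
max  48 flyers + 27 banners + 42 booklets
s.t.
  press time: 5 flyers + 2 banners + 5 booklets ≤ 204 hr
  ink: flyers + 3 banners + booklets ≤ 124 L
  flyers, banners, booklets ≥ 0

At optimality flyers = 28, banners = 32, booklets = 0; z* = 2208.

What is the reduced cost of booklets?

-6

Both press time and ink are binding at x*.
The binding rows give the dual system: 5·y_press time + 1·y_ink = 48 and 2·y_press time + 3·y_ink = 27.
→ y_press time = 9 and y_ink = 3.
Reduced cost of booklets: c₃ − yᵀa₃ = 42 − (9·5 + 3·1) = 42 − 48 = -6.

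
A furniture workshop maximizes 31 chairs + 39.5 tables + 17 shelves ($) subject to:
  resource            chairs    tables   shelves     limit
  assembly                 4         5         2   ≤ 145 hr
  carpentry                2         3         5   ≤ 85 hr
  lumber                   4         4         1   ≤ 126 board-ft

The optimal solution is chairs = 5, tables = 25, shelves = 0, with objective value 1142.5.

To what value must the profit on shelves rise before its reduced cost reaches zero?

21.5

Check each constraint at x*: assembly 145/145 (tight); carpentry 85/85 (tight); lumber 120/126 (slack 6).
By complementary slackness, y = 0 for the non-binding constraint.
Dual feasibility on the basic columns requires 4·y_assembly + 2·y_carpentry = 31, 5·y_assembly + 3·y_carpentry = 39.5.
→ y_assembly = 7 and y_carpentry = 1.5.
shelves enters the basis when its profit ≥ yᵀa₃ = 7·2 + 1.5·5 = 21.5.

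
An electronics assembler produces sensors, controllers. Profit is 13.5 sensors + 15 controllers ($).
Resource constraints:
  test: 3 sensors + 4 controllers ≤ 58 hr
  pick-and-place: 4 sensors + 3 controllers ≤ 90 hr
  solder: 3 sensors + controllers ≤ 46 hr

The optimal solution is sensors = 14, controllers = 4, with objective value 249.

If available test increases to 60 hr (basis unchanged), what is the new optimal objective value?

At the optimum: test uses 58 of 58 (binding); pick-and-place uses 68 of 90 (slack = 22); solder uses 46 of 46 (binding).
Slack constraints have shadow price 0 (complementary slackness).
The binding rows give the dual system: 3·y_test + 3·y_solder = 13.5 and 4·y_test + 1·y_solder = 15.
This yields shadow prices y_test = 3.5, y_solder = 1.
Δz = y_test·Δb = 3.5 × (2) = 7, so new z* = 249 + 7 = 256.

256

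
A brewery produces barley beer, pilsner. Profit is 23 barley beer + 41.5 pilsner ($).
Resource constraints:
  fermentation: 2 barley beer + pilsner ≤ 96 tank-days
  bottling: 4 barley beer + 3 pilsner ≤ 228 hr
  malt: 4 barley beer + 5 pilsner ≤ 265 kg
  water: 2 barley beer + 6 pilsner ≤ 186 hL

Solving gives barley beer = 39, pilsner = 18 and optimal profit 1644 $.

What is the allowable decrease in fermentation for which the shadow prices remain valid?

Binding constraints: fermentation, water. The basis is B = [[2,1],[2,6]] with det 10.
Per unit decrease in fermentation, x* moves by d = (-0.6, 0.2).
The basis stays optimal until barley beer reaches 0; allowable decrease = 65 tank-days.

65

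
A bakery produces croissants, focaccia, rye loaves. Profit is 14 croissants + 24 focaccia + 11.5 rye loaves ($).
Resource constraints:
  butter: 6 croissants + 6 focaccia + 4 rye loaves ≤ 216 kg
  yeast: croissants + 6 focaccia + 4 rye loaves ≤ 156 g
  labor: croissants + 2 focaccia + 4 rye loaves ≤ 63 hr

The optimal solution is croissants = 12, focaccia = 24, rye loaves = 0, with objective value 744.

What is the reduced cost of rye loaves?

Binding: butter and yeast. Non-binding: labor (3 unused).
Since labor is not tight, its dual is 0.
The binding rows give the dual system: 6·y_butter + 1·y_yeast = 14 and 6·y_butter + 6·y_yeast = 24.
Solving: y_butter = 2, y_yeast = 2.
Reduced cost of rye loaves: c₃ − yᵀa₃ = 11.5 − (2·4 + 2·4) = 11.5 − 16 = -4.5.

-4.5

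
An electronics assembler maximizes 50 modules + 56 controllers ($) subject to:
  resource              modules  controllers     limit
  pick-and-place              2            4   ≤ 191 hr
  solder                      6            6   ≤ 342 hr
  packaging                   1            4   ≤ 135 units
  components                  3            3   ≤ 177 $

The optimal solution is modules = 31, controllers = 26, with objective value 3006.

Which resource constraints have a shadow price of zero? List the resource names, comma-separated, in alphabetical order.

pick-and-place: 166/191 (slack 25)
solder: 342/342 (binding)
packaging: 135/135 (binding)
components: 171/177 (slack 6)
By complementary slackness, a constraint with positive slack has shadow price 0 → components, pick-and-place.

components, pick-and-place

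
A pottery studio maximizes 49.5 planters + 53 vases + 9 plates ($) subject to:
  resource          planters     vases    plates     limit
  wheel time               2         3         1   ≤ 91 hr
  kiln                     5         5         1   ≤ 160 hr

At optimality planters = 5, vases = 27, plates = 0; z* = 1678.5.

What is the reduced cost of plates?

Check each constraint at x*: wheel time 91/91 (tight); kiln 160/160 (tight).
The binding rows give the dual system: 2·y_wheel time + 5·y_kiln = 49.5 and 3·y_wheel time + 5·y_kiln = 53.
Solving: y_wheel time = 3.5, y_kiln = 8.5.
Reduced cost of plates: c₃ − yᵀa₃ = 9 − (3.5·1 + 8.5·1) = 9 − 12 = -3.

-3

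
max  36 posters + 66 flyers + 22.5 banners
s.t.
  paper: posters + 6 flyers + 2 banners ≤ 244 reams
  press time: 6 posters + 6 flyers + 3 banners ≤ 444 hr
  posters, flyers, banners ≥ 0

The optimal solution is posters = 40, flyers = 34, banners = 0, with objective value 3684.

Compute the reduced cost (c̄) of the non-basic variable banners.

-4.5

At the optimum: paper uses 244 of 244 (binding); press time uses 444 of 444 (binding).
Dual feasibility on the basic columns requires 1·y_paper + 6·y_press time = 36, 6·y_paper + 6·y_press time = 66.
→ y_paper = 6 and y_press time = 5.
Reduced cost of banners: c₃ − yᵀa₃ = 22.5 − (6·2 + 5·3) = 22.5 − 27 = -4.5.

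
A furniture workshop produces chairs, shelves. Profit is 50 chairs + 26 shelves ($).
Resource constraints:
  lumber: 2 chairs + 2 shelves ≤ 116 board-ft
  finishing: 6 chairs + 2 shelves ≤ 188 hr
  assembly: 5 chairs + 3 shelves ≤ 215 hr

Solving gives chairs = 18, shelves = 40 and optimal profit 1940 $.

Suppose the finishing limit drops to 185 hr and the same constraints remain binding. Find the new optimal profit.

Check each constraint at x*: lumber 116/116 (tight); finishing 188/188 (tight); assembly 210/215 (slack 5).
Since assembly is not tight, its dual is 0.
The binding rows give the dual system: 2·y_lumber + 6·y_finishing = 50 and 2·y_lumber + 2·y_finishing = 26.
→ y_lumber = 7 and y_finishing = 6.
Δz = y_finishing·Δb = 6 × (-3) = -18, so new z* = 1940 − 18 = 1922.

1922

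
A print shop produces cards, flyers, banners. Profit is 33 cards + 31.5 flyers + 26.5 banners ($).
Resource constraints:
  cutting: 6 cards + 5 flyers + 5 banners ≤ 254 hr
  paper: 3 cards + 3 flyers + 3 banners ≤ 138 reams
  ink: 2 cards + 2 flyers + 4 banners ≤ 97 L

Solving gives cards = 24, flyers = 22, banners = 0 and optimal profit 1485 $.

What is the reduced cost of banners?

At the optimum: cutting uses 254 of 254 (binding); paper uses 138 of 138 (binding); ink uses 92 of 97 (slack = 5).
Slack constraints have shadow price 0 (complementary slackness).
The binding rows give the dual system: 6·y_cutting + 3·y_paper = 33 and 5·y_cutting + 3·y_paper = 31.5.
This yields shadow prices y_cutting = 1.5, y_paper = 8.
Reduced cost of banners: c₃ − yᵀa₃ = 26.5 − (1.5·5 + 8·3) = 26.5 − 31.5 = -5.

-5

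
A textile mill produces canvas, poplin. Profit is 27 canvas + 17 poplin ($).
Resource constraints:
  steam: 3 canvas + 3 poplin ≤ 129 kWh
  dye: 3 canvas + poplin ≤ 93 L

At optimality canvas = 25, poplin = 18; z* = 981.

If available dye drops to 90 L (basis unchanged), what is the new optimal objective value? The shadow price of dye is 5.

966

Δb = -3, so new z* = 981 + (5)·(-3) = 981 − 15 = 966.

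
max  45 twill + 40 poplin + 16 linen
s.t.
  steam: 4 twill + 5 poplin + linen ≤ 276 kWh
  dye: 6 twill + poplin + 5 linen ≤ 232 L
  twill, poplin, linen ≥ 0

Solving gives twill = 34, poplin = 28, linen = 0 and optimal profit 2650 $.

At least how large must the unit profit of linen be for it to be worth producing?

Check each constraint at x*: steam 276/276 (tight); dye 232/232 (tight).
The binding rows give the dual system: 4·y_steam + 6·y_dye = 45 and 5·y_steam + 1·y_dye = 40.
→ y_steam = 7.5 and y_dye = 2.5.
linen enters the basis when its profit ≥ yᵀa₃ = 7.5·1 + 2.5·5 = 20.

20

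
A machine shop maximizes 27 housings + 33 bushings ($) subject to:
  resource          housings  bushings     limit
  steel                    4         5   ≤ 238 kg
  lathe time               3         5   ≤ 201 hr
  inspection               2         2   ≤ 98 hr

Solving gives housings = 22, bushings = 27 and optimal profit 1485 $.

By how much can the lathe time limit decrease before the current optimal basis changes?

Binding constraints: lathe time, inspection. The basis is B = [[3,5],[2,2]] with det -4.
Per unit decrease in lathe time, x* moves by d = (0.5, -0.5).
The basis stays optimal until bushings reaches 0; allowable decrease = 54 hr.

54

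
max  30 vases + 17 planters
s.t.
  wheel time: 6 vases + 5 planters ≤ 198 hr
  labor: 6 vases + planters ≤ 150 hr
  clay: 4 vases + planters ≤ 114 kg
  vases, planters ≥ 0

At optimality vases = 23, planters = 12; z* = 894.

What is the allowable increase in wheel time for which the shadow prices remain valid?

120

Binding constraints: wheel time, labor. The basis is B = [[6,5],[6,1]] with det -24.
Per unit increase in wheel time, x* moves by d = (-0.0417, 0.25).
The basis stays optimal until clay becomes binding; allowable increase = 120 hr.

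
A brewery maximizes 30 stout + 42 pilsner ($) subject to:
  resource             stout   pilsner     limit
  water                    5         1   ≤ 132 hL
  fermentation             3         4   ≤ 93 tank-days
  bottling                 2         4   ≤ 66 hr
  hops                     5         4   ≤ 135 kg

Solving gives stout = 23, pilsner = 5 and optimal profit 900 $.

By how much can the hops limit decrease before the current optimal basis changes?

69

Binding constraints: bottling, hops. The basis is B = [[2,4],[5,4]] with det -12.
Per unit decrease in hops, x* moves by d = (-0.3333, 0.1667).
The basis stays optimal until stout reaches 0; allowable decrease = 69 kg.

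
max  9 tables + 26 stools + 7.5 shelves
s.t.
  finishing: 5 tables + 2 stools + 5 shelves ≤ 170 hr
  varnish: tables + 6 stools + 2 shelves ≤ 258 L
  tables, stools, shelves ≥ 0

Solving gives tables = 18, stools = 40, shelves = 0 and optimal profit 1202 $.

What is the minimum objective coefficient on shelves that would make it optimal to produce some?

Check each constraint at x*: finishing 170/170 (tight); varnish 258/258 (tight).
The binding rows give the dual system: 5·y_finishing + 1·y_varnish = 9 and 2·y_finishing + 6·y_varnish = 26.
→ y_finishing = 1 and y_varnish = 4.
shelves enters the basis when its profit ≥ yᵀa₃ = 1·5 + 4·2 = 13.

13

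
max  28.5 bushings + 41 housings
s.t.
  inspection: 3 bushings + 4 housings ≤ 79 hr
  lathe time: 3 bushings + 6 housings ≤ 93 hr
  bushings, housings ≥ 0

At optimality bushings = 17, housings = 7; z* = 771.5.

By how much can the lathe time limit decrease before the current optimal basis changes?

14

Binding constraints: inspection, lathe time. The basis is B = [[3,4],[3,6]] with det 6.
Per unit decrease in lathe time, x* moves by d = (0.6667, -0.5).
The basis stays optimal until housings reaches 0; allowable decrease = 14 hr.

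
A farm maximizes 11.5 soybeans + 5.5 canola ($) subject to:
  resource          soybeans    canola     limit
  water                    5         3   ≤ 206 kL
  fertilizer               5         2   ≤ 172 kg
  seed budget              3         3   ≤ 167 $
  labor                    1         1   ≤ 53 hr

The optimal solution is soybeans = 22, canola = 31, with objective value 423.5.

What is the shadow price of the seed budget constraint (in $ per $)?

0

Check each constraint at x*: water 203/206 (slack 3); fertilizer 172/172 (tight); seed budget 159/167 (slack 8); labor 53/53 (tight).
Slack constraints have shadow price 0 (complementary slackness).
The binding rows give the dual system: 5·y_fertilizer + 1·y_labor = 11.5 and 2·y_fertilizer + 1·y_labor = 5.5.
This yields shadow prices y_fertilizer = 2, y_labor = 1.5.
Shadow price of seed budget = 0.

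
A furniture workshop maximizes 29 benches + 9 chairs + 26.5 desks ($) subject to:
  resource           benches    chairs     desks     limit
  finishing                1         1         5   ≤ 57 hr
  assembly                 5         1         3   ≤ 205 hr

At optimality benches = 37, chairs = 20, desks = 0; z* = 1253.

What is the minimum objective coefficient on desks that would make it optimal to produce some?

Check each constraint at x*: finishing 57/57 (tight); assembly 205/205 (tight).
The binding rows give the dual system: 1·y_finishing + 5·y_assembly = 29 and 1·y_finishing + 1·y_assembly = 9.
This yields shadow prices y_finishing = 4, y_assembly = 5.
desks enters the basis when its profit ≥ yᵀa₃ = 4·5 + 5·3 = 35.

35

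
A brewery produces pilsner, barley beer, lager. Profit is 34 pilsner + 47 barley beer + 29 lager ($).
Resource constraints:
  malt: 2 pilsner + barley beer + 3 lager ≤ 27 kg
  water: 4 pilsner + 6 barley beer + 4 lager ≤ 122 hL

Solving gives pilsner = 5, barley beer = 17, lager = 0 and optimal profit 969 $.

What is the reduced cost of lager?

-7

Check each constraint at x*: malt 27/27 (tight); water 122/122 (tight).
The binding rows give the dual system: 2·y_malt + 4·y_water = 34 and 1·y_malt + 6·y_water = 47.
This yields shadow prices y_malt = 2, y_water = 7.5.
Reduced cost of lager: c₃ − yᵀa₃ = 29 − (2·3 + 7.5·4) = 29 − 36 = -7.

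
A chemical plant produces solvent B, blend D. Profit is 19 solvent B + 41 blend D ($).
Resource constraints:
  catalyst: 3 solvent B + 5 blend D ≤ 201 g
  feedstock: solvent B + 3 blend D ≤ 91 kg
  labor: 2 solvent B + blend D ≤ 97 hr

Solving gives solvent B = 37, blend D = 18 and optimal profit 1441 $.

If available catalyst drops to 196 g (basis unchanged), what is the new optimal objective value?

1421

Check each constraint at x*: catalyst 201/201 (tight); feedstock 91/91 (tight); labor 92/97 (slack 5).
By complementary slackness, y = 0 for the non-binding constraint.
Dual feasibility on the basic columns requires 3·y_catalyst + 1·y_feedstock = 19, 5·y_catalyst + 3·y_feedstock = 41.
→ y_catalyst = 4 and y_feedstock = 7.
Δz = y_catalyst·Δb = 4 × (-5) = -20, so new z* = 1441 − 20 = 1421.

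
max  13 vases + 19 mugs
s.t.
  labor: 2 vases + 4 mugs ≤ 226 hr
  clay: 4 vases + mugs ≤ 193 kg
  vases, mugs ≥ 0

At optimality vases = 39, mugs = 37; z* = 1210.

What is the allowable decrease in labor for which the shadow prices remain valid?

129.5

Binding constraints: labor, clay. The basis is B = [[2,4],[4,1]] with det -14.
Per unit decrease in labor, x* moves by d = (0.0714, -0.2857).
The basis stays optimal until mugs reaches 0; allowable decrease = 129.5 hr.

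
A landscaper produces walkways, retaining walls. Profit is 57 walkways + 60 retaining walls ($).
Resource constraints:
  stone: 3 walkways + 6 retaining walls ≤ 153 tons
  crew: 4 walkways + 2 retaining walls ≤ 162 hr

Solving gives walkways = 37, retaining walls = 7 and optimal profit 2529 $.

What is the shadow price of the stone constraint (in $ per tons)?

7

Check each constraint at x*: stone 153/153 (tight); crew 162/162 (tight).
From A_Bᵀ y = c: 3·y_stone + 4·y_crew = 57; 6·y_stone + 2·y_crew = 60.
Solving: y_stone = 7, y_crew = 9.
Shadow price of stone = 7.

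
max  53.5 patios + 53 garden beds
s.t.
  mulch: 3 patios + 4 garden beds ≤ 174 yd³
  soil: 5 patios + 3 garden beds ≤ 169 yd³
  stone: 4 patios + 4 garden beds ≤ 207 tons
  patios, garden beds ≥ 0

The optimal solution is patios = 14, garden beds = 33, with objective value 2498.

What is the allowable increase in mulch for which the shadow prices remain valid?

26.125

Binding constraints: mulch, soil. The basis is B = [[3,4],[5,3]] with det -11.
Per unit increase in mulch, x* moves by d = (-0.2727, 0.4545).
The basis stays optimal until stone becomes binding; allowable increase = 26.125 yd³.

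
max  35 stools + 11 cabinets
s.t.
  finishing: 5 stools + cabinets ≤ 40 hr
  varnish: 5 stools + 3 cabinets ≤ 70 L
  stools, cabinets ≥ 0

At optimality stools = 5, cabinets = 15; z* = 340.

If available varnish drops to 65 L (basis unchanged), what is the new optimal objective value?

Both finishing and varnish are binding at x*.
From A_Bᵀ y = c: 5·y_finishing + 5·y_varnish = 35; 1·y_finishing + 3·y_varnish = 11.
This yields shadow prices y_finishing = 5, y_varnish = 2.
Δz = y_varnish·Δb = 2 × (-5) = -10, so new z* = 340 − 10 = 330.

330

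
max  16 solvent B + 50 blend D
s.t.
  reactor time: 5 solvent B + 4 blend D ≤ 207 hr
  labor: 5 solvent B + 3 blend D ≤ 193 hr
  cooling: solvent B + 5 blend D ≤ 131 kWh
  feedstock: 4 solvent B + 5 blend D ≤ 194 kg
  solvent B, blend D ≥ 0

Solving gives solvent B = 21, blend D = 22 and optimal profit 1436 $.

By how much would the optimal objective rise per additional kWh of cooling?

At the optimum: reactor time uses 193 of 207 (slack = 14); labor uses 171 of 193 (slack = 22); cooling uses 131 of 131 (binding); feedstock uses 194 of 194 (binding).
Slack constraints have shadow price 0 (complementary slackness).
The binding rows give the dual system: 1·y_cooling + 4·y_feedstock = 16 and 5·y_cooling + 5·y_feedstock = 50.
This yields shadow prices y_cooling = 8, y_feedstock = 2.
Shadow price of cooling = 8.

8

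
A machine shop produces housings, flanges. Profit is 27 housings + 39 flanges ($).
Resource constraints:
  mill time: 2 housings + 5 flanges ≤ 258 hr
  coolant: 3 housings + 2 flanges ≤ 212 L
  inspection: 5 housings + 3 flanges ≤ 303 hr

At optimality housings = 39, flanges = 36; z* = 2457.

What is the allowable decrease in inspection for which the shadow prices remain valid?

Binding constraints: mill time, inspection. The basis is B = [[2,5],[5,3]] with det -19.
Per unit decrease in inspection, x* moves by d = (-0.2632, 0.1053).
The basis stays optimal until housings reaches 0; allowable decrease = 148.2 hr.

148.2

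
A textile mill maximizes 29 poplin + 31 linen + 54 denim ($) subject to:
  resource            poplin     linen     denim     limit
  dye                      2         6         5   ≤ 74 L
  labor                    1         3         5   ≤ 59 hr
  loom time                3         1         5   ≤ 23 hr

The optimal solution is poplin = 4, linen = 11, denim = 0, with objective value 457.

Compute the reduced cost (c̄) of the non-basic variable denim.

Check each constraint at x*: dye 74/74 (tight); labor 37/59 (slack 22); loom time 23/23 (tight).
By complementary slackness, y = 0 for the non-binding constraint.
From A_Bᵀ y = c: 2·y_dye + 3·y_loom time = 29; 6·y_dye + 1·y_loom time = 31.
→ y_dye = 4 and y_loom time = 7.
Reduced cost of denim: c₃ − yᵀa₃ = 54 − (4·5 + 7·5) = 54 − 55 = -1.

-1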